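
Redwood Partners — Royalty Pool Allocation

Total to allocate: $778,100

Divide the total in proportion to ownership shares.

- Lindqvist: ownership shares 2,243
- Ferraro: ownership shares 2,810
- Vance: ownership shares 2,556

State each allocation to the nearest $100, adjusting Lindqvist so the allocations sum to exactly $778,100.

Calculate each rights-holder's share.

Total ownership shares = 7,609.
Unrounded shares: Lindqvist 2,243/7,609 × $778,100 = 229,370.26; Ferraro 2,810/7,609 × $778,100 = 287,351.95; Vance 2,556/7,609 × $778,100 = 261,377.79.
At nearest $100: Lindqvist $229,400; Ferraro $287,400; Vance $261,400. Sum = $778,200.
Difference $778,100 − $778,200 = −$100 applied to Lindqvist: Lindqvist becomes $229,300.

Lindqvist: $229,300 | Ferraro: $287,400 | Vance: $261,400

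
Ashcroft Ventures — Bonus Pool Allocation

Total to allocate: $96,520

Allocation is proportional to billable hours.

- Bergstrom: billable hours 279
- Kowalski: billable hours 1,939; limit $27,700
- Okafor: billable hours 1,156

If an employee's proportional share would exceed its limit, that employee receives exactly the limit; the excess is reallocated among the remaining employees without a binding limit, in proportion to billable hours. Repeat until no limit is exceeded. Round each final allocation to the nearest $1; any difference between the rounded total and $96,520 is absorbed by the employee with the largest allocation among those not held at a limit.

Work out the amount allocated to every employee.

Bergstrom: $13,380 · Kowalski: $27,700 · Okafor: $55,440

Sum of billable hours: 3,374.
Unconstrained shares: Bergstrom 7,981.35; Kowalski 55,468.96; Okafor 33,069.69.
Held at cap: Kowalski ($27,700); balance $68,820 reallocated over remaining billable hours 1,435.
Redistributed shares: Bergstrom 13,380.33 → $13,380; Okafor 55,439.67 → $55,440.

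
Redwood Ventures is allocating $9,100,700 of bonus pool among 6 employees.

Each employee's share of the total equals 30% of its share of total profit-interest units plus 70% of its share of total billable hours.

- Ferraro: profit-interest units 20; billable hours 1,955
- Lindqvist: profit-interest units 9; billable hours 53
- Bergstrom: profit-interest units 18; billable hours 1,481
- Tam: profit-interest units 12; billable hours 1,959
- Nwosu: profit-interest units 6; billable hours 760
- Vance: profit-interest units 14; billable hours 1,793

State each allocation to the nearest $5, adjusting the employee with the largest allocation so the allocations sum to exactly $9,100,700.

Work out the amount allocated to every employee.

Profit-interest units total 79; billable hours total 8,001.
Combined weights (30% profit-interest units + 70% billable hours): Ferraro 0.2470; Lindqvist 0.0388; Bergstrom 0.1979; Tam 0.2170; Nwosu 0.0893; Vance 0.2100.
Unrounded shares: Ferraro 2,247,786.32; Lindqvist 353,235.80; Bergstrom 1,801,262.73; Tam 1,974,494.21; Nwosu 812,478.63; Vance 1,911,442.30.
After rounding ($5): Ferraro $2,247,785; Lindqvist $353,235; Bergstrom $1,801,265; Tam $1,974,495; Nwosu $812,480; Vance $1,911,440. Sum = $9,100,700.
No rounding difference to absorb.

Ferraro: $2,247,785; Lindqvist: $353,235; Bergstrom: $1,801,265; Tam: $1,974,495; Nwosu: $812,480; Vance: $1,911,440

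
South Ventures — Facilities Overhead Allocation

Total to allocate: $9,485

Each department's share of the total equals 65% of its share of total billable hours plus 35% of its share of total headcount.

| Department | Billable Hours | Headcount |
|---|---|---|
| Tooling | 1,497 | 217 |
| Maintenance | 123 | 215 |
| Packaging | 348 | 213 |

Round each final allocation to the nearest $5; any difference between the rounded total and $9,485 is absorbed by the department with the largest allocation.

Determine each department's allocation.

Totals — billable hours 1,968, headcount 645.
Combined weights (65% billable hours + 35% headcount): Tooling 0.6122; Maintenance 0.1573; Packaging 0.2305.
Raw shares: Tooling 5,806.60; Maintenance 1,491.91; Packaging 2,186.49.
Rounded to nearest $5: Tooling $5,805; Maintenance $1,490; Packaging $2,185. Sum = $9,480.
Difference $9,485 − $9,480 = +$5 applied to largest allocation (Tooling): Tooling becomes $5,810.

Tooling: $5,810 · Maintenance: $1,490 · Packaging: $2,185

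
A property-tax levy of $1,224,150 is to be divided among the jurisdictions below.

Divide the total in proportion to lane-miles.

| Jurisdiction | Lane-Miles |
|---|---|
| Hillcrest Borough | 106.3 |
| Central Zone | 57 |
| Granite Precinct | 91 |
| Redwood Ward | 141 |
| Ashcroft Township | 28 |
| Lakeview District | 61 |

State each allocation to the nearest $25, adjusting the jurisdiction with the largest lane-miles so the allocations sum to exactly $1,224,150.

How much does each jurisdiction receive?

Sum of lane-miles: 484.3.
Proportional shares: Hillcrest Borough 106.3/484.3 × $1,224,150 = 268,691.19; Central Zone 57/484.3 × $1,224,150 = 144,077.12; Granite Precinct 91/484.3 × $1,224,150 = 230,017.86; Redwood Ward 141/484.3 × $1,224,150 = 356,401.30; Ashcroft Township 28/484.3 × $1,224,150 = 70,774.73; Lakeview District 61/484.3 × $1,224,150 = 154,187.80.
After rounding ($25): Hillcrest Borough $268,700; Central Zone $144,075; Granite Precinct $230,025; Redwood Ward $356,400; Ashcroft Township $70,775; Lakeview District $154,200. Sum = $1,224,175.
Difference $1,224,150 − $1,224,175 = −$25 applied to largest lane-miles (Redwood Ward): Redwood Ward becomes $356,375.

Hillcrest Borough: $268,700; Central Zone: $144,075; Granite Precinct: $230,025; Redwood Ward: $356,375; Ashcroft Township: $70,775; Lakeview District: $154,200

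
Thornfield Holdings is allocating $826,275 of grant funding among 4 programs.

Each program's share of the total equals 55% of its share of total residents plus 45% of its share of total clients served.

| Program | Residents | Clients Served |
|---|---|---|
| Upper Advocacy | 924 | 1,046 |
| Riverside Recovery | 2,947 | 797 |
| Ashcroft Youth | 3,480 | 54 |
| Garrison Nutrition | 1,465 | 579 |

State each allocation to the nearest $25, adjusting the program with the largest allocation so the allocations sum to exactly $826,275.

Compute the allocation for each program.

Upper Advocacy: $204,700; Riverside Recovery: $271,600; Ashcroft Youth: $187,500; Garrison Nutrition: $162,475

Totals — residents 8,816, clients served 2,476.
Combined weights (55% residents + 45% clients served): Upper Advocacy 0.2478; Riverside Recovery 0.3287; Ashcroft Youth 0.2269; Garrison Nutrition 0.1966.
Unrounded shares: Upper Advocacy 204,709.80; Riverside Recovery 271,599.72; Ashcroft Youth 187,497.89; Garrison Nutrition 162,467.59.
After rounding ($25): Upper Advocacy $204,700; Riverside Recovery $271,600; Ashcroft Youth $187,500; Garrison Nutrition $162,475. Sum = $826,275.
Sum already equals the total — no adjustment.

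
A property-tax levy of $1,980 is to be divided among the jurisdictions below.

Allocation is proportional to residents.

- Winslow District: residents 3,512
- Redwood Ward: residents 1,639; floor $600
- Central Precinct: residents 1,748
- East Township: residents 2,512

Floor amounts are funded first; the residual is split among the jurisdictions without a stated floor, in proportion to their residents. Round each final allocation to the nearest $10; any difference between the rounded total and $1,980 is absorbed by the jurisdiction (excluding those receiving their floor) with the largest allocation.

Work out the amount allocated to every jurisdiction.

Winslow District: $620 · Redwood Ward: $600 · Central Precinct: $310 · East Township: $450

Guaranteed amounts: Redwood Ward $600. Remaining pool $1,380.
Remaining pool split over remaining residents 7,772: Winslow District 623.59 → $620; Central Precinct 310.38 → $310; East Township 446.03 → $450.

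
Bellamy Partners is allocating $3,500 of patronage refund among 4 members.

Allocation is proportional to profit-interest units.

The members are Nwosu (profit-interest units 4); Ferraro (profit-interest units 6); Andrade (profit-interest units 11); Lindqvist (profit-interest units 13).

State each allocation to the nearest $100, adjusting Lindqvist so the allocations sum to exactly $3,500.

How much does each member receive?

Nwosu: $400; Ferraro: $600; Andrade: $1,100; Lindqvist: $1,400

Sum of profit-interest units: 34.
Pro-rata amounts: Nwosu 4/34 × $3,500 = 411.76; Ferraro 6/34 × $3,500 = 617.65; Andrade 11/34 × $3,500 = 1,132.35; Lindqvist 13/34 × $3,500 = 1,338.24.
After rounding ($100): Nwosu $400; Ferraro $600; Andrade $1,100; Lindqvist $1,300. Sum = $3,400.
Difference $3,500 − $3,400 = +$100 applied to Lindqvist: Lindqvist becomes $1,400.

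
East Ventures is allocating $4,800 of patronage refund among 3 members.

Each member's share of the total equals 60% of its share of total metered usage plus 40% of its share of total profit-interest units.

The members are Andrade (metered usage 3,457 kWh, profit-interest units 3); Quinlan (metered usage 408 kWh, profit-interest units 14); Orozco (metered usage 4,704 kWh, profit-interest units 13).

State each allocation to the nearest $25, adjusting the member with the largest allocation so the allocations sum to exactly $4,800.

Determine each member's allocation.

Andrade: $1,350 | Quinlan: $1,025 | Orozco: $2,425

Metered usage total 8,569; profit-interest units total 30.
Combined weights (60% metered usage + 40% profit-interest units): Andrade 0.2821; Quinlan 0.2152; Orozco 0.5027.
Unrounded shares: Andrade 1,353.88; Quinlan 1,033.13; Orozco 2,412.99.
After rounding ($25): Andrade $1,350; Quinlan $1,025; Orozco $2,425. Sum = $4,800.
Rounded total matches; no reconciliation needed.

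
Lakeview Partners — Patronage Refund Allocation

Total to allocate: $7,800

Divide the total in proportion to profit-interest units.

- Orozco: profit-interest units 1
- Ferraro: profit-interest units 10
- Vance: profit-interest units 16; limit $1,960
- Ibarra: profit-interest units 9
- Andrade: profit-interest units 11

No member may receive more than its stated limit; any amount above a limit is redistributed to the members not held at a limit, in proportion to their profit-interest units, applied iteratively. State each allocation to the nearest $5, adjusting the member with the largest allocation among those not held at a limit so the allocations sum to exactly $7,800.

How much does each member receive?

Orozco: $190 | Ferraro: $1,885 | Vance: $1,960 | Ibarra: $1,695 | Andrade: $2,070

Sum of profit-interest units: 47.
Proportional shares (ignoring caps): Orozco 165.96; Ferraro 1,659.57; Vance 2,655.32; Ibarra 1,493.62; Andrade 1,825.53.
Capped: Vance ($1,960); residual $5,840 reallocated over remaining profit-interest units 31.
Remaining shares: Orozco 188.39 → $190; Ferraro 1,883.87 → $1,885; Ibarra 1,695.48 → $1,695; Andrade 2,072.26 → $2,070.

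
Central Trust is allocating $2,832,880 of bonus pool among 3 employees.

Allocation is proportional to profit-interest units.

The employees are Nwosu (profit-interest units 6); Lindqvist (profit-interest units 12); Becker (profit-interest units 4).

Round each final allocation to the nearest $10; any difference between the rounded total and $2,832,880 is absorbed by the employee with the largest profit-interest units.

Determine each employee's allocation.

Nwosu: $772,600 | Lindqvist: $1,545,210 | Becker: $515,070

Total profit-interest units = 6 + 12 + 4 = 22.
Pro-rata amounts: Nwosu 772,603.64; Lindqvist 1,545,207.27; Becker 515,069.09.
Rounded to nearest $10: Nwosu $772,600; Lindqvist $1,545,210; Becker $515,070. Sum = $2,832,880.
Rounded total matches; no reconciliation needed.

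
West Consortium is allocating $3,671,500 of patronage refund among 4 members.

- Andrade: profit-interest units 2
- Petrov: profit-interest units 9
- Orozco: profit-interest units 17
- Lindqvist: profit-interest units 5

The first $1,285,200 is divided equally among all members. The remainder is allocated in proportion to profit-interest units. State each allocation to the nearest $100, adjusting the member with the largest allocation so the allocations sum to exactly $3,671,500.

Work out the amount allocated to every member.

Andrade: $465,900; Petrov: $972,100; Orozco: $1,550,600; Lindqvist: $682,900

Equal tier: $1,285,200 ÷ 4 = $321,300 apiece.
Remainder $2,386,300 by profit-interest units (total 33): Andrade 144,624.24 → $144,600; Petrov 650,809.09 → $650,800; Orozco 1,229,306.06 → $1,229,300; Lindqvist 361,560.61 → $361,600.
Totals: Andrade $321,300 + $144,600 = $465,900; Petrov $321,300 + $650,800 = $972,100; Orozco $321,300 + $1,229,300 = $1,550,600; Lindqvist $321,300 + $361,600 = $682,900.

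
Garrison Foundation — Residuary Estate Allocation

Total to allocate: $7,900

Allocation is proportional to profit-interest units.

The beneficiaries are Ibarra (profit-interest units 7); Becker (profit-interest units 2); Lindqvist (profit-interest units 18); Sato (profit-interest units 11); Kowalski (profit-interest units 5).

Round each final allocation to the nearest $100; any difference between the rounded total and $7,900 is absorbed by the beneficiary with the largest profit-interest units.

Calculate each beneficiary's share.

Ibarra: $1,300; Becker: $400; Lindqvist: $3,300; Sato: $2,000; Kowalski: $900

Combined profit-interest units = 7 + 2 + 18 + 11 + 5 = 43.
Pro-rata amounts: Ibarra 1,286.05; Becker 367.44; Lindqvist 3,306.98; Sato 2,020.93; Kowalski 918.60.
Rounded to nearest $100: Ibarra $1,300; Becker $400; Lindqvist $3,300; Sato $2,000; Kowalski $900. Sum = $7,900.
Sum already equals the total — no adjustment.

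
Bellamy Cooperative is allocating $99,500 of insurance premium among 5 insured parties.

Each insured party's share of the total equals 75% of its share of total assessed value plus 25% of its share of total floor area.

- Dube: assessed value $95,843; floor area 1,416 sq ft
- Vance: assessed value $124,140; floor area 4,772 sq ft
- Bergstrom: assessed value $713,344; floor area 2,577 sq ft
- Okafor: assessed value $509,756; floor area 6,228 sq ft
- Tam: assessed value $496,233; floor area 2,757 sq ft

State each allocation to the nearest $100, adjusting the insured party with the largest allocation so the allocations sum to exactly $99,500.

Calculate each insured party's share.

Totals — assessed value 1,939,316, floor area 17,750.
Combined weights (75% assessed value + 25% floor area): Dube 0.0570; Vance 0.1152; Bergstrom 0.3122; Okafor 0.2849; Tam 0.2307.
Unrounded shares: Dube 5,672.44; Vance 11,464.44; Bergstrom 31,060.95; Okafor 28,343.41; Tam 22,958.76.
After rounding ($100): Dube $5,700; Vance $11,500; Bergstrom $31,100; Okafor $28,300; Tam $23,000. Sum = $99,600.
Difference $99,500 − $99,600 = −$100 applied to largest allocation (Bergstrom): Bergstrom becomes $31,000.

Dube: $5,700 · Vance: $11,500 · Bergstrom: $31,000 · Okafor: $28,300 · Tam: $23,000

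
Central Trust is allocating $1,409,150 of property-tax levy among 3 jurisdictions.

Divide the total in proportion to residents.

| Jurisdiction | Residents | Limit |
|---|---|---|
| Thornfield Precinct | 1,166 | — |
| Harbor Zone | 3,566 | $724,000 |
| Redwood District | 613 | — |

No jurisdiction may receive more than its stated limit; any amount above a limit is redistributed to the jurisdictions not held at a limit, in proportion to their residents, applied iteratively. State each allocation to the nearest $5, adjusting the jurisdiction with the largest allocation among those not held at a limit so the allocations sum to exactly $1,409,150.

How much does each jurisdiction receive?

Thornfield Precinct: $449,065; Harbor Zone: $724,000; Redwood District: $236,085

Residents total: 5,345.
Pro-rata shares before constraints: Thornfield Precinct 307,402.97; Harbor Zone 940,136.37; Redwood District 161,610.65.
Held at cap: Harbor Zone ($724,000); remaining pool $685,150 reallocated over remaining residents 1,779.
Remaining shares: Thornfield Precinct 449,064.02 → $449,065; Redwood District 236,085.98 → $236,085.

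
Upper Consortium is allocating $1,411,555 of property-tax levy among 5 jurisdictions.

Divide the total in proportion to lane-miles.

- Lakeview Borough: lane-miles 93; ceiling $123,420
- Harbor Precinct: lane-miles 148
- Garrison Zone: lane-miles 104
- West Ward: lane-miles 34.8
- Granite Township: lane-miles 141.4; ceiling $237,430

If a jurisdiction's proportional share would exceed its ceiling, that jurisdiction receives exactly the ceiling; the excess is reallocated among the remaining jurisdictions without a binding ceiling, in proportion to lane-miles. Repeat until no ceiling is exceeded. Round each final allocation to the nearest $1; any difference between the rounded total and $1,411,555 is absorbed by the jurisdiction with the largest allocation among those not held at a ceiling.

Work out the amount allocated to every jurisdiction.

Lakeview Borough: $123,420; Harbor Precinct: $542,205; Garrison Zone: $381,009; West Ward: $127,491; Granite Township: $237,430

Lane-miles total: 521.2.
Unconstrained shares: Lakeview Borough 251,869.94; Harbor Precinct 400,825.29; Garrison Zone 281,661.01; West Ward 94,248.11; Granite Township 382,950.65.
Held at cap: Lakeview Borough ($123,420), Granite Township ($237,430); balance $1,050,705 reallocated over remaining lane-miles 286.8.
Redistributed shares: Harbor Precinct 542,204.81 → $542,205; Garrison Zone 381,008.79 → $381,009; West Ward 127,491.40 → $127,491.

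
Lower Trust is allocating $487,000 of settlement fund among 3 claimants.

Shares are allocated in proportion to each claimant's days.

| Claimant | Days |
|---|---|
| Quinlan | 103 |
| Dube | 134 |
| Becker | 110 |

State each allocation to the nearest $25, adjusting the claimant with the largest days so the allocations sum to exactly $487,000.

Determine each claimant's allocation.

Total days = 103 + 134 + 110 = 347.
Pro-rata amounts: Quinlan 144,556.20; Dube 188,063.40; Becker 154,380.40.
At nearest $25: Quinlan $144,550; Dube $188,075; Becker $154,375. Sum = $487,000.
No rounding difference to absorb.

Quinlan: $144,550 · Dube: $188,075 · Becker: $154,375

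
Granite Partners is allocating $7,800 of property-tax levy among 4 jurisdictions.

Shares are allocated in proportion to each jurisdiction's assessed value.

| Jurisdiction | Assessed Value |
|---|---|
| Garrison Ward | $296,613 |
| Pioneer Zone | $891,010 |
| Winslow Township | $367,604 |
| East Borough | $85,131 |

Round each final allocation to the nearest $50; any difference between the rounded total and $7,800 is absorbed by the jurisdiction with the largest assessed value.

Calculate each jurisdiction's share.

Garrison Ward: $1,400; Pioneer Zone: $4,250; Winslow Township: $1,750; East Borough: $400

Combined assessed value = 296,613 + 891,010 + 367,604 + 85,131 = 1,640,358.
Unrounded shares: Garrison Ward 1,410.41; Pioneer Zone 4,236.81; Winslow Township 1,747.98; East Borough 404.80.
Rounded to nearest $50: Garrison Ward $1,400; Pioneer Zone $4,250; Winslow Township $1,750; East Borough $400. Sum = $7,800.
No rounding difference to absorb.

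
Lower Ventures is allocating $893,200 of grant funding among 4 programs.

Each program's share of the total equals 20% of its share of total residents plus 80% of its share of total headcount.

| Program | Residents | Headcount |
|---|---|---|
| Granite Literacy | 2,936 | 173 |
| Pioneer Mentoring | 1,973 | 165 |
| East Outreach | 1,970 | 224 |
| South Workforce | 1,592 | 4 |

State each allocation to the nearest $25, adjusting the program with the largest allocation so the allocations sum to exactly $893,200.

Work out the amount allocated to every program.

Granite Literacy: $280,325; Pioneer Mentoring: $249,925; East Outreach: $324,325; South Workforce: $38,625

Residents total 8,471; headcount total 566.
Composite weights (20% residents + 80% headcount): Granite Literacy 0.3138; Pioneer Mentoring 0.2798; East Outreach 0.3631; South Workforce 0.0432.
Pro-rata amounts: Granite Literacy 280,323.51; Pioneer Mentoring 249,915.58; East Outreach 324,338.25; South Workforce 38,622.66.
At nearest $25: Granite Literacy $280,325; Pioneer Mentoring $249,925; East Outreach $324,350; South Workforce $38,625. Sum = $893,225.
Difference $893,200 − $893,225 = −$25 applied to largest allocation (East Outreach): East Outreach becomes $324,325.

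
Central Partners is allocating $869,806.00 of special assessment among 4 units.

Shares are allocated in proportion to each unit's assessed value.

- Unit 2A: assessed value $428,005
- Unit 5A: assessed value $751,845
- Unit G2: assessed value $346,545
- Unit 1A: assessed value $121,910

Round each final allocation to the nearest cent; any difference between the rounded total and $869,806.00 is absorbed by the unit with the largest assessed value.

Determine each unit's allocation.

Unit 2A: $225,857.06 · Unit 5A: $396,746.53 · Unit G2: $182,870.84 · Unit 1A: $64,331.57

Combined assessed value = 428,005 + 751,845 + 346,545 + 121,910 = 1,648,305.
Unrounded shares: Unit 2A 225,857.0574; Unit 5A 396,746.5318; Unit G2 182,870.8402; Unit 1A 64,331.5706.
Rounded to nearest cent: Unit 2A $225,857.06; Unit 5A $396,746.53; Unit G2 $182,870.84; Unit 1A $64,331.57. Sum = $869,806.00.
No rounding difference to absorb.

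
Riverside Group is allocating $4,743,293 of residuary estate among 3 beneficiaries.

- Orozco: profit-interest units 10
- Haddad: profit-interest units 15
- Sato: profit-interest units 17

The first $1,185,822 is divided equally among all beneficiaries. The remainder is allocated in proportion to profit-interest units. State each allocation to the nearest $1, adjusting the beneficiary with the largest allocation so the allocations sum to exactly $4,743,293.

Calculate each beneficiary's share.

Orozco: $1,242,291; Haddad: $1,665,799; Sato: $1,835,203

$1,185,822 shared equally gives $395,274 per beneficiary.
Remainder $3,557,471 by profit-interest units (total 42): Orozco 847,016.90 → $847,017; Haddad 1,270,525.36 → $1,270,525; Sato 1,439,928.74 → $1,439,929.
Totals: Orozco $395,274 + $847,017 = $1,242,291; Haddad $395,274 + $1,270,525 = $1,665,799; Sato $395,274 + $1,439,929 = $1,835,203.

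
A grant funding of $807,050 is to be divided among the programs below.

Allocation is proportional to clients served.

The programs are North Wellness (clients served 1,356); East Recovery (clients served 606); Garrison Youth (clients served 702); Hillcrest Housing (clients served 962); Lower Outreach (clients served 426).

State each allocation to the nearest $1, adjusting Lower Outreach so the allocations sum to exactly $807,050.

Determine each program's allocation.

North Wellness: $270,079; East Recovery: $120,699; Garrison Youth: $139,820; Hillcrest Housing: $191,605; Lower Outreach: $84,847

Total clients served = 4,052.
Pro-rata amounts: North Wellness 1,356/4,052 × $807,050 = 270,078.92; East Recovery 606/4,052 × $807,050 = 120,698.99; Garrison Youth 702/4,052 × $807,050 = 139,819.62; Hillcrest Housing 962/4,052 × $807,050 = 191,604.66; Lower Outreach 426/4,052 × $807,050 = 84,847.80.
Rounded to nearest $1: North Wellness $270,079; East Recovery $120,699; Garrison Youth $139,820; Hillcrest Housing $191,605; Lower Outreach $84,848. Sum = $807,051.
Difference $807,050 − $807,051 = −$1 applied to Lower Outreach: Lower Outreach becomes $84,847.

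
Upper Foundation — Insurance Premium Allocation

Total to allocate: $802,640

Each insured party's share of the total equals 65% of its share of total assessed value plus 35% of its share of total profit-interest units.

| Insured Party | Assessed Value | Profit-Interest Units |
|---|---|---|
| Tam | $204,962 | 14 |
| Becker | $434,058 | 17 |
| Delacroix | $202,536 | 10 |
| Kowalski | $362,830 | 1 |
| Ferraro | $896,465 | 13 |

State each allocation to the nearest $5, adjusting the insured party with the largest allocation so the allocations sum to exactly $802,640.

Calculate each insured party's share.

Totals — assessed value 2,100,851, profit-interest units 55.
Combined weights (65% assessed value + 35% profit-interest units): Tam 0.1525; Becker 0.2425; Delacroix 0.1263; Kowalski 0.1186; Ferraro 0.3601.
Unrounded shares: Tam 122,407.28; Becker 194,623.09; Delacroix 101,373.98; Kowalski 95,211.30; Ferraro 289,024.35.
At nearest $5: Tam $122,405; Becker $194,625; Delacroix $101,375; Kowalski $95,210; Ferraro $289,025. Sum = $802,640.
Rounded total matches; no reconciliation needed.

Tam: $122,405 · Becker: $194,625 · Delacroix: $101,375 · Kowalski: $95,210 · Ferraro: $289,025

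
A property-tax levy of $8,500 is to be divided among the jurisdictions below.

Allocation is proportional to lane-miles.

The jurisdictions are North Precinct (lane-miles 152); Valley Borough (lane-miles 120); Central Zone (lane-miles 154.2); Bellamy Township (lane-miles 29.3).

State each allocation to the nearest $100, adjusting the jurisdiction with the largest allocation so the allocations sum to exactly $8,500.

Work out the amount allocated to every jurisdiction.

Sum of lane-miles: 455.5.
Proportional shares: North Precinct 152/455.5 × $8,500 = 2,836.44; Valley Borough 120/455.5 × $8,500 = 2,239.30; Central Zone 154.2/455.5 × $8,500 = 2,877.50; Bellamy Township 29.3/455.5 × $8,500 = 546.76.
Rounded to nearest $100: North Precinct $2,800; Valley Borough $2,200; Central Zone $2,900; Bellamy Township $500. Sum = $8,400.
Difference $8,500 − $8,400 = +$100 applied to largest allocation (Central Zone): Central Zone becomes $3,000.

North Precinct: $2,800; Valley Borough: $2,200; Central Zone: $3,000; Bellamy Township: $500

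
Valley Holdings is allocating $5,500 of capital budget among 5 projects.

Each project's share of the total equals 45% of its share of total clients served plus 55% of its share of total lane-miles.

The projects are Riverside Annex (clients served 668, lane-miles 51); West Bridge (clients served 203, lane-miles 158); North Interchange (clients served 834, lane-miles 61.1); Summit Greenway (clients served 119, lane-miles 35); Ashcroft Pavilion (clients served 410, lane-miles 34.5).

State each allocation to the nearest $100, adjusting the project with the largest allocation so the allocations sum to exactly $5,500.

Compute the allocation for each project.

Riverside Annex: $1,200; West Bridge: $1,600; North Interchange: $1,500; Summit Greenway: $400; Ashcroft Pavilion: $800

Clients served total 2,234; lane-miles total 339.6.
Blended shares (45% clients served + 55% lane-miles): Riverside Annex 0.2172; West Bridge 0.2968; North Interchange 0.2669; Summit Greenway 0.0807; Ashcroft Pavilion 0.1385.
Pro-rata amounts: Riverside Annex 1,194.35; West Bridge 1,632.29; North Interchange 1,468.22; Summit Greenway 443.60; Ashcroft Pavilion 761.54.
Rounded to nearest $100: Riverside Annex $1,200; West Bridge $1,600; North Interchange $1,500; Summit Greenway $400; Ashcroft Pavilion $800. Sum = $5,500.
No rounding difference to absorb.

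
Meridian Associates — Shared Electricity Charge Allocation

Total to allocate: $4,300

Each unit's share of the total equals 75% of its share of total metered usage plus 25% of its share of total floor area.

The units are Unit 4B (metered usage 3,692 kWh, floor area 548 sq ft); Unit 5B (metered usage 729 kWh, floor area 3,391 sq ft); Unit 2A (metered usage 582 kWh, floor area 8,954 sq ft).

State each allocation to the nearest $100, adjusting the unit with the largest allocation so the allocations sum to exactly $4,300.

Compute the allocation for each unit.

Metered usage total 5,003; floor area total 12,893.
Composite weights (75% metered usage + 25% floor area): Unit 4B 0.5641; Unit 5B 0.1750; Unit 2A 0.2609.
Raw shares: Unit 4B 2,425.60; Unit 5B 752.66; Unit 2A 1,121.74.
After rounding ($100): Unit 4B $2,400; Unit 5B $800; Unit 2A $1,100. Sum = $4,300.
Rounded total matches; no reconciliation needed.

Unit 4B: $2,400 · Unit 5B: $800 · Unit 2A: $1,100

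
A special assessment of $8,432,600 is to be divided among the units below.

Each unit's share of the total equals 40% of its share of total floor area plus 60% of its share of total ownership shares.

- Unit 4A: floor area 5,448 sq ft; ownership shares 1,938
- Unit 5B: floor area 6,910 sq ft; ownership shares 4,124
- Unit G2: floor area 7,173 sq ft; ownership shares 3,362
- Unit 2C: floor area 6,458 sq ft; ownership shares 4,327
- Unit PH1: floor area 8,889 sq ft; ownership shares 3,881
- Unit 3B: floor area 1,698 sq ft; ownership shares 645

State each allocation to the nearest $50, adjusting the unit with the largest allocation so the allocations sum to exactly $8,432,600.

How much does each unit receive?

Floor area total 36,576; ownership shares total 18,277.
Blended shares (40% floor area + 60% ownership shares): Unit 4A 0.1232; Unit 5B 0.2110; Unit G2 0.1888; Unit 2C 0.2127; Unit PH1 0.2246; Unit 3B 0.0397.
Unrounded shares: Unit 4A 1,038,904.73; Unit 5B 1,778,873.39; Unit G2 1,592,185.38; Unit 2C 1,793,385.74; Unit PH1 1,894,107.97; Unit 3B 335,142.78.
After rounding ($50): Unit 4A $1,038,900; Unit 5B $1,778,850; Unit G2 $1,592,200; Unit 2C $1,793,400; Unit PH1 $1,894,100; Unit 3B $335,150. Sum = $8,432,600.
Rounded total matches; no reconciliation needed.

Unit 4A: $1,038,900 · Unit 5B: $1,778,850 · Unit G2: $1,592,200 · Unit 2C: $1,793,400 · Unit PH1: $1,894,100 · Unit 3B: $335,150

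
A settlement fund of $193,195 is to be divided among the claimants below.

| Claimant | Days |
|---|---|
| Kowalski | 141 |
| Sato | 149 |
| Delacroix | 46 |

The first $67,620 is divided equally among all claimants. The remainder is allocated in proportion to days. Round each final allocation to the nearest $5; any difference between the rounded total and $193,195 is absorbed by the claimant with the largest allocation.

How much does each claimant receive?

Kowalski: $75,235 | Sato: $78,230 | Delacroix: $39,730

$67,620 shared equally gives $22,540 per claimant.
Remainder $125,575 by days (total 336): Kowalski 52,696.65 → $52,695; Sato 55,686.53 → $55,685; Delacroix 17,191.82 → $17,190.
Rounding difference +$5 on remainder applied to Sato.
Totals: Kowalski $22,540 + $52,695 = $75,235; Sato $22,540 + $55,690 = $78,230; Delacroix $22,540 + $17,190 = $39,730.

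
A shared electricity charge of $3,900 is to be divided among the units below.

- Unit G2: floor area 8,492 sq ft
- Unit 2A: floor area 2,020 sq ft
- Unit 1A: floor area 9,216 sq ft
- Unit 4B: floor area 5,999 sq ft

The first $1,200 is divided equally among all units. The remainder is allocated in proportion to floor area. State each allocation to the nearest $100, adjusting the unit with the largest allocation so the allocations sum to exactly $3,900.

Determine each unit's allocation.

First tranche $1,200 split equally: $300 each.
Remainder $2,700 by floor area (total 25,727): Unit G2 891.22 → $900; Unit 2A 212.00 → $200; Unit 1A 967.20 → $1,000; Unit 4B 629.58 → $600.
Totals: Unit G2 $300 + $900 = $1,200; Unit 2A $300 + $200 = $500; Unit 1A $300 + $1,000 = $1,300; Unit 4B $300 + $600 = $900.

Unit G2: $1,200 · Unit 2A: $500 · Unit 1A: $1,300 · Unit 4B: $900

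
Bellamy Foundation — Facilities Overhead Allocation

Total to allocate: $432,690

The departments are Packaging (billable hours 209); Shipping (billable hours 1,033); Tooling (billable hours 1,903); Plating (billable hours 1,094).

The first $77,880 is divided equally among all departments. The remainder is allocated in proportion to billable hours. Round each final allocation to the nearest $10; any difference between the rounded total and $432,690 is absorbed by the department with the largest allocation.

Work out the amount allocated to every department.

First tranche $77,880 split equally: $19,470 each.
Remainder $354,810 by billable hours (total 4,239): Packaging 17,493.58 → $17,490; Shipping 86,463.49 → $86,460; Tooling 159,283.66 → $159,280; Plating 91,569.27 → $91,570.
Rounding difference +$10 on remainder applied to Tooling.
Totals: Packaging $19,470 + $17,490 = $36,960; Shipping $19,470 + $86,460 = $105,930; Tooling $19,470 + $159,290 = $178,760; Plating $19,470 + $91,570 = $111,040.

Packaging: $36,960 · Shipping: $105,930 · Tooling: $178,760 · Plating: $111,040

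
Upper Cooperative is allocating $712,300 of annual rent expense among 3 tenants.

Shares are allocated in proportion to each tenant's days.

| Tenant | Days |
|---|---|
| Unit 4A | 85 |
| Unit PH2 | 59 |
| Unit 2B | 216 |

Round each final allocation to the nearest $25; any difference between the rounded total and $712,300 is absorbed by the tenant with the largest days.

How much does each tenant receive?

Days total: 85 + 59 + 216 = 360.
Pro-rata amounts: Unit 4A 168,181.94; Unit PH2 116,738.06; Unit 2B 427,380.00.
Rounded to nearest $25: Unit 4A $168,175; Unit PH2 $116,750; Unit 2B $427,375. Sum = $712,300.
Rounded total matches; no reconciliation needed.

Unit 4A: $168,175 | Unit PH2: $116,750 | Unit 2B: $427,375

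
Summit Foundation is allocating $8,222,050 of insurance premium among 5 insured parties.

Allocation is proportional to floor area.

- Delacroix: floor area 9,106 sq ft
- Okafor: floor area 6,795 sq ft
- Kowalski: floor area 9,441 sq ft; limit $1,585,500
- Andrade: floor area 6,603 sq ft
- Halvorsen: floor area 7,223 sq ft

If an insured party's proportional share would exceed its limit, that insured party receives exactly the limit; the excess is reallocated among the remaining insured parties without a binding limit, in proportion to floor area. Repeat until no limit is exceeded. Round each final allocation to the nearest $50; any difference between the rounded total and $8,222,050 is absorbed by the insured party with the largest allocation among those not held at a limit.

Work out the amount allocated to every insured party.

Delacroix: $2,032,900; Okafor: $1,517,000; Kowalski: $1,585,500; Andrade: $1,474,100; Halvorsen: $1,612,550

Combined floor area = 39,168.
Proportional shares (ignoring caps): Delacroix 1,911,509.07; Okafor 1,426,389.65; Kowalski 1,981,831.45; Andrade 1,386,085.48; Halvorsen 1,516,234.35.
Held at cap: Kowalski ($1,585,500); balance $6,636,550 reallocated over remaining floor area 29,727.
Remaining shares: Delacroix 2,032,913.66 → $2,032,900; Okafor 1,516,983.12 → $1,517,000; Andrade 1,474,119.14 → $1,474,100; Halvorsen 1,612,534.08 → $1,612,550.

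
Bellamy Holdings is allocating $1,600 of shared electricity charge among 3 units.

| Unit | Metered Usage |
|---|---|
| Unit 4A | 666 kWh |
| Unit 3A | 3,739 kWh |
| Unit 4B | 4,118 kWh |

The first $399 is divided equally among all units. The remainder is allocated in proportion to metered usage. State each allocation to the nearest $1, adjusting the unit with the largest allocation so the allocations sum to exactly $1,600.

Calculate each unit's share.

Equal tier: $399 ÷ 3 = $133 apiece.
Remainder $1,201 by metered usage (total 8,523): Unit 4A 93.85 → $94; Unit 3A 526.87 → $527; Unit 4B 580.28 → $580.
Totals: Unit 4A $133 + $94 = $227; Unit 3A $133 + $527 = $660; Unit 4B $133 + $580 = $713.

Unit 4A: $227 | Unit 3A: $660 | Unit 4B: $713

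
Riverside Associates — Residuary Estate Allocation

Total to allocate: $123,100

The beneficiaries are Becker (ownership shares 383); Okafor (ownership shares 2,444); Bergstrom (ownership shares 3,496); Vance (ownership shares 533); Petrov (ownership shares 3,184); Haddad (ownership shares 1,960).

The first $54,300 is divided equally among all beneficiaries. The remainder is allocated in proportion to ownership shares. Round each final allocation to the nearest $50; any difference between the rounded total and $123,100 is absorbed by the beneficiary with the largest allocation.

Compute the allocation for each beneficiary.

$54,300 shared equally gives $9,050 per beneficiary.
Remainder $68,800 by ownership shares (total 12,000): Becker 2,195.87 → $2,200; Okafor 14,012.27 → $14,000; Bergstrom 20,043.73 → $20,050; Vance 3,055.87 → $3,050; Petrov 18,254.93 → $18,250; Haddad 11,237.33 → $11,250.
Totals: Becker $9,050 + $2,200 = $11,250; Okafor $9,050 + $14,000 = $23,050; Bergstrom $9,050 + $20,050 = $29,100; Vance $9,050 + $3,050 = $12,100; Petrov $9,050 + $18,250 = $27,300; Haddad $9,050 + $11,250 = $20,300.

Becker: $11,250 | Okafor: $23,050 | Bergstrom: $29,100 | Vance: $12,100 | Petrov: $27,300 | Haddad: $20,300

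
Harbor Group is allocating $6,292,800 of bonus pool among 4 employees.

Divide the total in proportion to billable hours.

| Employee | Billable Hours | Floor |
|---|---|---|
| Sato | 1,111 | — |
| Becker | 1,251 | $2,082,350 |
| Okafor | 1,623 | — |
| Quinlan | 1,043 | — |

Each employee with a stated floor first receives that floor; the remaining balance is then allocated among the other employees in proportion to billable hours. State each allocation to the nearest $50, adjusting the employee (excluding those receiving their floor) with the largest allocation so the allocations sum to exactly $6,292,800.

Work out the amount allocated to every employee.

Sato: $1,238,500 | Becker: $2,082,350 | Okafor: $1,809,250 | Quinlan: $1,162,700

Minimums first: Becker $2,082,350. Balance $4,210,450.
Balance split over remaining billable hours 3,777: Sato 1,238,498.80 → $1,238,500; Okafor 1,809,256.12 → $1,809,250; Quinlan 1,162,695.09 → $1,162,700.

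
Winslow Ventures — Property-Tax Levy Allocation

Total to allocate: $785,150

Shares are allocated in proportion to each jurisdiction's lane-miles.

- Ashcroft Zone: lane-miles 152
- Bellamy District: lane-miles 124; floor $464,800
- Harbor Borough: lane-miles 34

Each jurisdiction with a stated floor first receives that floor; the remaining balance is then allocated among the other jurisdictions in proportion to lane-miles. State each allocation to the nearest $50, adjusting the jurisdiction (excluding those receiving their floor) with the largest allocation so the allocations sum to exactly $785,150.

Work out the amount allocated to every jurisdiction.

Ashcroft Zone: $261,800; Bellamy District: $464,800; Harbor Borough: $58,550

Fund the minimums — Bellamy District $464,800. Residual $320,350.
Residual split over remaining lane-miles 186: Ashcroft Zone 261,791.40 → $261,800; Harbor Borough 58,558.60 → $58,550.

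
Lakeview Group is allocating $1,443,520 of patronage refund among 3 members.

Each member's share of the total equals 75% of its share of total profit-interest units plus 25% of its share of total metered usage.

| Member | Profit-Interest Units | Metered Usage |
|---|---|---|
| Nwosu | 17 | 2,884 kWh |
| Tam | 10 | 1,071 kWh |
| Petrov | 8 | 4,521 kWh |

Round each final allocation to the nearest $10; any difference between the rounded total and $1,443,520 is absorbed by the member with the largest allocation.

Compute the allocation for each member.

Nwosu: $648,640 | Tam: $354,930 | Petrov: $439,950

Profit-interest units total 35; metered usage total 8,476.
Combined weights (75% profit-interest units + 25% metered usage): Nwosu 0.4493; Tam 0.2459; Petrov 0.3048.
Unrounded shares: Nwosu 648,644.88; Tam 354,925.35; Petrov 439,949.77.
Rounded to nearest $10: Nwosu $648,640; Tam $354,930; Petrov $439,950. Sum = $1,443,520.
Rounded total matches; no reconciliation needed.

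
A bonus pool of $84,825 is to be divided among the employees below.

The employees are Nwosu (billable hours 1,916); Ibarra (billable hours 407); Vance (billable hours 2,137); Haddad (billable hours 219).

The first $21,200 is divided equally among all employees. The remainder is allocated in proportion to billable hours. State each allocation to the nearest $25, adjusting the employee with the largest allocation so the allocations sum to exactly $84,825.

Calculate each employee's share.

$21,200 shared equally gives $5,300 per employee.
Remainder $63,625 by billable hours (total 4,679): Nwosu 26,053.75 → $26,050; Ibarra 5,534.38 → $5,525; Vance 29,058.91 → $29,050; Haddad 2,977.96 → $2,975.
Rounding difference +$25 on remainder applied to Vance.
Totals: Nwosu $5,300 + $26,050 = $31,350; Ibarra $5,300 + $5,525 = $10,825; Vance $5,300 + $29,075 = $34,375; Haddad $5,300 + $2,975 = $8,275.

Nwosu: $31,350 · Ibarra: $10,825 · Vance: $34,375 · Haddad: $8,275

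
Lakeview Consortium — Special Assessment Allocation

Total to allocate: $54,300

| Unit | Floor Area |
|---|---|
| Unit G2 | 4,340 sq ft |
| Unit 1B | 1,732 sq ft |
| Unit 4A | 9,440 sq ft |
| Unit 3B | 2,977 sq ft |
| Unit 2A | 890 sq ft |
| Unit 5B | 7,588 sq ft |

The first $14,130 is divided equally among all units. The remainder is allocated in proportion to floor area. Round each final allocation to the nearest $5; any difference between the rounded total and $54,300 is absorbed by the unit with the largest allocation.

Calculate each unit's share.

Equal tier: $14,130 ÷ 6 = $2,355 apiece.
Remainder $40,170 by floor area (total 26,967): Unit G2 6,464.86 → $6,465; Unit 1B 2,579.98 → $2,580; Unit 4A 14,061.81 → $14,060; Unit 3B 4,434.53 → $4,435; Unit 2A 1,325.74 → $1,325; Unit 5B 11,303.07 → $11,305.
Totals: Unit G2 $2,355 + $6,465 = $8,820; Unit 1B $2,355 + $2,580 = $4,935; Unit 4A $2,355 + $14,060 = $16,415; Unit 3B $2,355 + $4,435 = $6,790; Unit 2A $2,355 + $1,325 = $3,680; Unit 5B $2,355 + $11,305 = $13,660.

Unit G2: $8,820 · Unit 1B: $4,935 · Unit 4A: $16,415 · Unit 3B: $6,790 · Unit 2A: $3,680 · Unit 5B: $13,660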